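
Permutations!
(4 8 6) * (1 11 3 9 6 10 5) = (1 11 3 9 6 4 8 10 5) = [0, 11, 2, 9, 8, 1, 4, 7, 10, 6, 5, 3]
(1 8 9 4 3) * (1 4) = (1 8 9)(3 4) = [0, 8, 2, 4, 3, 5, 6, 7, 9, 1]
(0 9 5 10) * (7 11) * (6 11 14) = (0 9 5 10)(6 11 7 14) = [9, 1, 2, 3, 4, 10, 11, 14, 8, 5, 0, 7, 12, 13, 6]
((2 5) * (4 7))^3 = (2 5)(4 7)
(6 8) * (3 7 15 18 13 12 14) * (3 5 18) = (3 7 15)(5 18 13 12 14)(6 8) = [0, 1, 2, 7, 4, 18, 8, 15, 6, 9, 10, 11, 14, 12, 5, 3, 16, 17, 13]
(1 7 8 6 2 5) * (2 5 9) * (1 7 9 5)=(1 9 2 5 7 8 6)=[0, 9, 5, 3, 4, 7, 1, 8, 6, 2]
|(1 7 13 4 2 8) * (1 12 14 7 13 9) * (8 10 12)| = |(1 13 4 2 10 12 14 7 9)| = 9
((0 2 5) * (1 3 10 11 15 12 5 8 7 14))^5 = (0 1 12 7 11 2 3 5 14 15 8 10)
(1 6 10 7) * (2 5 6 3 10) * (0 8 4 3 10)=(0 8 4 3)(1 10 7)(2 5 6)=[8, 10, 5, 0, 3, 6, 2, 1, 4, 9, 7]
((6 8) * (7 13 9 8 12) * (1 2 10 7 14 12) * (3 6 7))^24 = (14)(1 6 3 10 2)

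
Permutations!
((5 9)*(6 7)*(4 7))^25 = (4 7 6)(5 9)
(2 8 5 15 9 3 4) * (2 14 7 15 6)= (2 8 5 6)(3 4 14 7 15 9)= [0, 1, 8, 4, 14, 6, 2, 15, 5, 3, 10, 11, 12, 13, 7, 9]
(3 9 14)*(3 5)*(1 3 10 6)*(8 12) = [0, 3, 2, 9, 4, 10, 1, 7, 12, 14, 6, 11, 8, 13, 5] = (1 3 9 14 5 10 6)(8 12)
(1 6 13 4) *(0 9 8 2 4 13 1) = (13)(0 9 8 2 4)(1 6) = [9, 6, 4, 3, 0, 5, 1, 7, 2, 8, 10, 11, 12, 13]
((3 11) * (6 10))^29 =(3 11)(6 10)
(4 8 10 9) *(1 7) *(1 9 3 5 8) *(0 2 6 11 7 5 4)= (0 2 6 11 7 9)(1 5 8 10 3 4)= [2, 5, 6, 4, 1, 8, 11, 9, 10, 0, 3, 7]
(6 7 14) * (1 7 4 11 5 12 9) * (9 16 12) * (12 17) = [0, 7, 2, 3, 11, 9, 4, 14, 8, 1, 10, 5, 16, 13, 6, 15, 17, 12] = (1 7 14 6 4 11 5 9)(12 16 17)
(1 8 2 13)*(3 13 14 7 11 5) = (1 8 2 14 7 11 5 3 13) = [0, 8, 14, 13, 4, 3, 6, 11, 2, 9, 10, 5, 12, 1, 7]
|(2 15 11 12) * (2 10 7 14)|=7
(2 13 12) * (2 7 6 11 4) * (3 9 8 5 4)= (2 13 12 7 6 11 3 9 8 5 4)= [0, 1, 13, 9, 2, 4, 11, 6, 5, 8, 10, 3, 7, 12]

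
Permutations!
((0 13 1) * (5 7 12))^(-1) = ((0 13 1)(5 7 12))^(-1) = (0 1 13)(5 12 7)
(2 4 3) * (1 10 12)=(1 10 12)(2 4 3)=[0, 10, 4, 2, 3, 5, 6, 7, 8, 9, 12, 11, 1]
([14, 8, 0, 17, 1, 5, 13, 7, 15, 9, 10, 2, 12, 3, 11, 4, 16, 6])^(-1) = [2, 4, 11, 13, 15, 5, 17, 7, 1, 9, 10, 14, 12, 6, 0, 8, 16, 3]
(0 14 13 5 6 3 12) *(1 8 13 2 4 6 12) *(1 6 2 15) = (0 14 15 1 8 13 5 12)(2 4)(3 6) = [14, 8, 4, 6, 2, 12, 3, 7, 13, 9, 10, 11, 0, 5, 15, 1]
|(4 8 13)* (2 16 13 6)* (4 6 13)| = 6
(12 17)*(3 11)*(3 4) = [0, 1, 2, 11, 3, 5, 6, 7, 8, 9, 10, 4, 17, 13, 14, 15, 16, 12] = (3 11 4)(12 17)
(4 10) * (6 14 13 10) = [0, 1, 2, 3, 6, 5, 14, 7, 8, 9, 4, 11, 12, 10, 13] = (4 6 14 13 10)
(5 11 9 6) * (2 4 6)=(2 4 6 5 11 9)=[0, 1, 4, 3, 6, 11, 5, 7, 8, 2, 10, 9]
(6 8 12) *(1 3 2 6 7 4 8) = (1 3 2 6)(4 8 12 7) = [0, 3, 6, 2, 8, 5, 1, 4, 12, 9, 10, 11, 7]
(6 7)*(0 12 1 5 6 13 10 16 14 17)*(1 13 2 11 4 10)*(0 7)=(0 12 13 1 5 6)(2 11 4 10 16 14 17 7)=[12, 5, 11, 3, 10, 6, 0, 2, 8, 9, 16, 4, 13, 1, 17, 15, 14, 7]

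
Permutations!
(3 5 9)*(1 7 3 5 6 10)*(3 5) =(1 7 5 9 3 6 10) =[0, 7, 2, 6, 4, 9, 10, 5, 8, 3, 1]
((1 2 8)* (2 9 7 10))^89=(1 8 2 10 7 9)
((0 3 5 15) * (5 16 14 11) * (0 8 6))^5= ((0 3 16 14 11 5 15 8 6))^5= (0 5 3 15 16 8 14 6 11)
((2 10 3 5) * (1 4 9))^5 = ((1 4 9)(2 10 3 5))^5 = (1 9 4)(2 10 3 5)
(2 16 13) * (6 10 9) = (2 16 13)(6 10 9) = [0, 1, 16, 3, 4, 5, 10, 7, 8, 6, 9, 11, 12, 2, 14, 15, 13]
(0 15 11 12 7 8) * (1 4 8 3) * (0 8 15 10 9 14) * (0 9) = (0 10)(1 4 15 11 12 7 3)(9 14) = [10, 4, 2, 1, 15, 5, 6, 3, 8, 14, 0, 12, 7, 13, 9, 11]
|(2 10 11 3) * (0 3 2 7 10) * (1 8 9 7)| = 9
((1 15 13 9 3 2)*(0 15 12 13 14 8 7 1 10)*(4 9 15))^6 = (1 7 8 14 15 13 12)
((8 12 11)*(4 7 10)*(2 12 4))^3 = (2 8 10 11 7 12 4)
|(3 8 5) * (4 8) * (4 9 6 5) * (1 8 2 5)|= 8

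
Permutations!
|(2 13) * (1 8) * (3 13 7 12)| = |(1 8)(2 7 12 3 13)| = 10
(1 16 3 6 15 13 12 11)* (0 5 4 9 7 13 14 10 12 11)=(0 5 4 9 7 13 11 1 16 3 6 15 14 10 12)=[5, 16, 2, 6, 9, 4, 15, 13, 8, 7, 12, 1, 0, 11, 10, 14, 3]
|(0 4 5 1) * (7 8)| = |(0 4 5 1)(7 8)| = 4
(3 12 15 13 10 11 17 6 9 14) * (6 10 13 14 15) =[0, 1, 2, 12, 4, 5, 9, 7, 8, 15, 11, 17, 6, 13, 3, 14, 16, 10] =(3 12 6 9 15 14)(10 11 17)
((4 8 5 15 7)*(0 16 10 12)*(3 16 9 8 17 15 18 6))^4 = ((0 9 8 5 18 6 3 16 10 12)(4 17 15 7))^4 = (0 18 10 8 3)(5 16 9 6 12)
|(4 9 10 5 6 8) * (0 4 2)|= 8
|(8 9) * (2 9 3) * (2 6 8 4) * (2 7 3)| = 7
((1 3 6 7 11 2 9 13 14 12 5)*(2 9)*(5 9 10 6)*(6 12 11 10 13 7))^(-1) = ((1 3 5)(7 10 12 9)(11 13 14))^(-1) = (1 5 3)(7 9 12 10)(11 14 13)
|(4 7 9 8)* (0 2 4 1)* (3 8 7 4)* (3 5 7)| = |(0 2 5 7 9 3 8 1)| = 8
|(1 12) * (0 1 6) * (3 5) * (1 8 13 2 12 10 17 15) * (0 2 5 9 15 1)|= |(0 8 13 5 3 9 15)(1 10 17)(2 12 6)|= 21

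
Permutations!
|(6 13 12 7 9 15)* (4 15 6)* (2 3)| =10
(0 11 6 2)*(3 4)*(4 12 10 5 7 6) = (0 11 4 3 12 10 5 7 6 2) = [11, 1, 0, 12, 3, 7, 2, 6, 8, 9, 5, 4, 10]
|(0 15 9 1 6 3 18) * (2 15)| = 8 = |(0 2 15 9 1 6 3 18)|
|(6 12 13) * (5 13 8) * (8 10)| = 6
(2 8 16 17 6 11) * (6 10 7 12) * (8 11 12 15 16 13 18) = (2 11)(6 12)(7 15 16 17 10)(8 13 18) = [0, 1, 11, 3, 4, 5, 12, 15, 13, 9, 7, 2, 6, 18, 14, 16, 17, 10, 8]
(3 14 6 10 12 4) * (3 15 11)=(3 14 6 10 12 4 15 11)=[0, 1, 2, 14, 15, 5, 10, 7, 8, 9, 12, 3, 4, 13, 6, 11]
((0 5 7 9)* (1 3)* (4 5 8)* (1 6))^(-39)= ((0 8 4 5 7 9)(1 3 6))^(-39)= (0 5)(4 9)(7 8)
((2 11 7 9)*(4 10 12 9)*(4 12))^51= (2 11 7 12 9)(4 10)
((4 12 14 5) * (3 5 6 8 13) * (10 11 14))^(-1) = ((3 5 4 12 10 11 14 6 8 13))^(-1) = (3 13 8 6 14 11 10 12 4 5)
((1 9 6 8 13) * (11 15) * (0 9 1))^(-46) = (15)(0 13 8 6 9)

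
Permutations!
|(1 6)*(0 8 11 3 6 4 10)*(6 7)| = 9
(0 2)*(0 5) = (0 2 5) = [2, 1, 5, 3, 4, 0]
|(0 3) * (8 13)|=|(0 3)(8 13)|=2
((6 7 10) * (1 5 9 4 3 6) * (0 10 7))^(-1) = (0 6 3 4 9 5 1 10)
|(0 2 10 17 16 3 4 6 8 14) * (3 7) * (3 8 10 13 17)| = |(0 2 13 17 16 7 8 14)(3 4 6 10)| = 8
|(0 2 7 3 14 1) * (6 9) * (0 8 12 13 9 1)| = |(0 2 7 3 14)(1 8 12 13 9 6)| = 30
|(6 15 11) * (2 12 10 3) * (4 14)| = |(2 12 10 3)(4 14)(6 15 11)| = 12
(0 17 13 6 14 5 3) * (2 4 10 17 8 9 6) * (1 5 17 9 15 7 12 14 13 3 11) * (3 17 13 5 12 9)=(17)(0 8 15 7 9 6 5 11 1 12 14 13 2 4 10 3)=[8, 12, 4, 0, 10, 11, 5, 9, 15, 6, 3, 1, 14, 2, 13, 7, 16, 17]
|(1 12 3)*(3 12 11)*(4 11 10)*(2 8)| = |(12)(1 10 4 11 3)(2 8)| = 10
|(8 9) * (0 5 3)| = |(0 5 3)(8 9)| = 6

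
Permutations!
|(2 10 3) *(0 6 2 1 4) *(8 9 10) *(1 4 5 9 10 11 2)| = |(0 6 1 5 9 11 2 8 10 3 4)| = 11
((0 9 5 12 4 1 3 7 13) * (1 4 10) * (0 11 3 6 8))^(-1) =((0 9 5 12 10 1 6 8)(3 7 13 11))^(-1) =(0 8 6 1 10 12 5 9)(3 11 13 7)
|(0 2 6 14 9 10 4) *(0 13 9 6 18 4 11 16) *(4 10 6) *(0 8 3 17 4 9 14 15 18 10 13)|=|(0 2 10 11 16 8 3 17 4)(6 15 18 13 14 9)|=18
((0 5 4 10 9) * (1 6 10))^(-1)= ((0 5 4 1 6 10 9))^(-1)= (0 9 10 6 1 4 5)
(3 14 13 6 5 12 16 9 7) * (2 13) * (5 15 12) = (2 13 6 15 12 16 9 7 3 14) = [0, 1, 13, 14, 4, 5, 15, 3, 8, 7, 10, 11, 16, 6, 2, 12, 9]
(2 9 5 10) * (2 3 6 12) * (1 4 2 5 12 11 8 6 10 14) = (1 4 2 9 12 5 14)(3 10)(6 11 8) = [0, 4, 9, 10, 2, 14, 11, 7, 6, 12, 3, 8, 5, 13, 1]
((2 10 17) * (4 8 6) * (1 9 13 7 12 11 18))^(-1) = ((1 9 13 7 12 11 18)(2 10 17)(4 8 6))^(-1) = (1 18 11 12 7 13 9)(2 17 10)(4 6 8)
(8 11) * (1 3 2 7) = (1 3 2 7)(8 11) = [0, 3, 7, 2, 4, 5, 6, 1, 11, 9, 10, 8]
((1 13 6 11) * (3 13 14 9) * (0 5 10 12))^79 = (0 12 10 5)(1 9 13 11 14 3 6)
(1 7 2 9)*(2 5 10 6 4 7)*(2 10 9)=(1 10 6 4 7 5 9)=[0, 10, 2, 3, 7, 9, 4, 5, 8, 1, 6]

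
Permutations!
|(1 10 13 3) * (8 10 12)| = |(1 12 8 10 13 3)| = 6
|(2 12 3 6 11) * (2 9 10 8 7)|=|(2 12 3 6 11 9 10 8 7)|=9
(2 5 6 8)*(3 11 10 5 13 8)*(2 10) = (2 13 8 10 5 6 3 11) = [0, 1, 13, 11, 4, 6, 3, 7, 10, 9, 5, 2, 12, 8]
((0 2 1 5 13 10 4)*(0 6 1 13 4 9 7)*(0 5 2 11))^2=(1 13 9 5 6 2 10 7 4)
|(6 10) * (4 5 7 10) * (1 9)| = |(1 9)(4 5 7 10 6)| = 10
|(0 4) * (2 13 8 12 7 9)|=6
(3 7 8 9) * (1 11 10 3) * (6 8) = (1 11 10 3 7 6 8 9) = [0, 11, 2, 7, 4, 5, 8, 6, 9, 1, 3, 10]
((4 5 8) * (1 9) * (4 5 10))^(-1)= (1 9)(4 10)(5 8)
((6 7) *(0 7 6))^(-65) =(0 7)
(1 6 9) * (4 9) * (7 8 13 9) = [0, 6, 2, 3, 7, 5, 4, 8, 13, 1, 10, 11, 12, 9] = (1 6 4 7 8 13 9)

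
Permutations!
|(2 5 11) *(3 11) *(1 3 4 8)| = |(1 3 11 2 5 4 8)| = 7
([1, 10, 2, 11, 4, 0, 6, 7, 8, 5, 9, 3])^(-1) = [5, 0, 2, 11, 4, 9, 6, 7, 8, 10, 1, 3]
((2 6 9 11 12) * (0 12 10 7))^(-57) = (0 7 10 11 9 6 2 12)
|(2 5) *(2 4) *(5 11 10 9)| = 6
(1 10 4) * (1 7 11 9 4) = [0, 10, 2, 3, 7, 5, 6, 11, 8, 4, 1, 9] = (1 10)(4 7 11 9)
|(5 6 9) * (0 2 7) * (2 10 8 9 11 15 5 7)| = 20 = |(0 10 8 9 7)(5 6 11 15)|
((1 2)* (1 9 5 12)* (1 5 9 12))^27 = (1 5 12 2)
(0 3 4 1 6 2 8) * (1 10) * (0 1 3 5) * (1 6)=[5, 1, 8, 4, 10, 0, 2, 7, 6, 9, 3]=(0 5)(2 8 6)(3 4 10)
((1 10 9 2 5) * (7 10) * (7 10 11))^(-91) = ((1 10 9 2 5)(7 11))^(-91) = (1 5 2 9 10)(7 11)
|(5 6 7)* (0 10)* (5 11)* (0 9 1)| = 4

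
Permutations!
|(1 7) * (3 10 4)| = 6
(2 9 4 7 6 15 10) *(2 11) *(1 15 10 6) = (1 15 6 10 11 2 9 4 7) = [0, 15, 9, 3, 7, 5, 10, 1, 8, 4, 11, 2, 12, 13, 14, 6]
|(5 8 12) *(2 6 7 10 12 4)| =|(2 6 7 10 12 5 8 4)| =8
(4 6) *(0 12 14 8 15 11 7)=(0 12 14 8 15 11 7)(4 6)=[12, 1, 2, 3, 6, 5, 4, 0, 15, 9, 10, 7, 14, 13, 8, 11]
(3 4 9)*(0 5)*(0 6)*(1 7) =(0 5 6)(1 7)(3 4 9) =[5, 7, 2, 4, 9, 6, 0, 1, 8, 3]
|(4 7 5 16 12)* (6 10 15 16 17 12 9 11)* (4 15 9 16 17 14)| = |(4 7 5 14)(6 10 9 11)(12 15 17)| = 12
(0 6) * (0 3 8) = [6, 1, 2, 8, 4, 5, 3, 7, 0] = (0 6 3 8)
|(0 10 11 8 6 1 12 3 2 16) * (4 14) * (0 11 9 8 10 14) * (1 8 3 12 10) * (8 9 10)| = 24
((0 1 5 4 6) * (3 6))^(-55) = (0 6 3 4 5 1)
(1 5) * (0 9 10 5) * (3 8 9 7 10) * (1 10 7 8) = (0 8 9 3 1)(5 10) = [8, 0, 2, 1, 4, 10, 6, 7, 9, 3, 5]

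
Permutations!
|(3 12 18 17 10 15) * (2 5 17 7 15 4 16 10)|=15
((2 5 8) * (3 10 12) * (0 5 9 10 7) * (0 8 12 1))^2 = ((0 5 12 3 7 8 2 9 10 1))^2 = (0 12 7 2 10)(1 5 3 8 9)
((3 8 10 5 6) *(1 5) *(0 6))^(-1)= ((0 6 3 8 10 1 5))^(-1)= (0 5 1 10 8 3 6)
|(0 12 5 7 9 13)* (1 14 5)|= 8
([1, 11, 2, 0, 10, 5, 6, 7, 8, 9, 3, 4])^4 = [10, 3, 2, 4, 1, 5, 6, 7, 8, 9, 11, 0]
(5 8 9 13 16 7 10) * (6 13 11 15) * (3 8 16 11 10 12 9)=(3 8)(5 16 7 12 9 10)(6 13 11 15)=[0, 1, 2, 8, 4, 16, 13, 12, 3, 10, 5, 15, 9, 11, 14, 6, 7]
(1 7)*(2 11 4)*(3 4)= [0, 7, 11, 4, 2, 5, 6, 1, 8, 9, 10, 3]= (1 7)(2 11 3 4)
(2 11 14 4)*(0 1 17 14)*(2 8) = (0 1 17 14 4 8 2 11) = [1, 17, 11, 3, 8, 5, 6, 7, 2, 9, 10, 0, 12, 13, 4, 15, 16, 14]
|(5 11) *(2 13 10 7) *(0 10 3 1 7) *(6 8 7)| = |(0 10)(1 6 8 7 2 13 3)(5 11)| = 14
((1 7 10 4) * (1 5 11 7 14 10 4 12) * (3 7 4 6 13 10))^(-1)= ((1 14 3 7 6 13 10 12)(4 5 11))^(-1)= (1 12 10 13 6 7 3 14)(4 11 5)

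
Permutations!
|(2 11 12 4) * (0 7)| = |(0 7)(2 11 12 4)| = 4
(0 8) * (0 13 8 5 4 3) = (0 5 4 3)(8 13) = [5, 1, 2, 0, 3, 4, 6, 7, 13, 9, 10, 11, 12, 8]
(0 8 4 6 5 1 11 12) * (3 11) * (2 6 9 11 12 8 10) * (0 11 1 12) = (0 10 2 6 5 12 11 8 4 9 1 3) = [10, 3, 6, 0, 9, 12, 5, 7, 4, 1, 2, 8, 11]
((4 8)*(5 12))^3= ((4 8)(5 12))^3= (4 8)(5 12)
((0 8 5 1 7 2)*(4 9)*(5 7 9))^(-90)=(0 7)(1 4)(2 8)(5 9)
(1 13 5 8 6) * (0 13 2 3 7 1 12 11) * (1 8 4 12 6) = [13, 2, 3, 7, 12, 4, 6, 8, 1, 9, 10, 0, 11, 5] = (0 13 5 4 12 11)(1 2 3 7 8)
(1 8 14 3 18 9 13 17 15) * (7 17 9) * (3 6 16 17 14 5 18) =(1 8 5 18 7 14 6 16 17 15)(9 13) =[0, 8, 2, 3, 4, 18, 16, 14, 5, 13, 10, 11, 12, 9, 6, 1, 17, 15, 7]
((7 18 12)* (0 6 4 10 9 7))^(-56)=((0 6 4 10 9 7 18 12))^(-56)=(18)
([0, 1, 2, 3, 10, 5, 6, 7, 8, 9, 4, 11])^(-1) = [0, 1, 2, 3, 10, 5, 6, 7, 8, 9, 4, 11]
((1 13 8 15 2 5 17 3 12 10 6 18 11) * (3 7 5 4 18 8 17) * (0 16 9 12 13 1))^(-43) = (0 6 18 12 2 16 8 11 10 4 9 15)(3 17 5 13 7)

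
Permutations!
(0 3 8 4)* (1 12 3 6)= (0 6 1 12 3 8 4)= [6, 12, 2, 8, 0, 5, 1, 7, 4, 9, 10, 11, 3]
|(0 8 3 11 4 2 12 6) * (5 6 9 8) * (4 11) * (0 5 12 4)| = |(0 12 9 8 3)(2 4)(5 6)| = 10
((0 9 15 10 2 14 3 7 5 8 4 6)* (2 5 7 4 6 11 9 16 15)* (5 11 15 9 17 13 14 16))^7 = ((0 5 8 6)(2 16 9)(3 4 15 10 11 17 13 14))^7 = (0 6 8 5)(2 16 9)(3 14 13 17 11 10 15 4)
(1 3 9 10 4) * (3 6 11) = (1 6 11 3 9 10 4) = [0, 6, 2, 9, 1, 5, 11, 7, 8, 10, 4, 3]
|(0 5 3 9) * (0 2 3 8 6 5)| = |(2 3 9)(5 8 6)| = 3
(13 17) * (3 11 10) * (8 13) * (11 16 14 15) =[0, 1, 2, 16, 4, 5, 6, 7, 13, 9, 3, 10, 12, 17, 15, 11, 14, 8] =(3 16 14 15 11 10)(8 13 17)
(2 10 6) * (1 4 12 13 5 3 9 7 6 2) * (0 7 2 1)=(0 7 6)(1 4 12 13 5 3 9 2 10)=[7, 4, 10, 9, 12, 3, 0, 6, 8, 2, 1, 11, 13, 5]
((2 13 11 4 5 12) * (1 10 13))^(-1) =(1 2 12 5 4 11 13 10)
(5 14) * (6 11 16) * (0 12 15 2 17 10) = (0 12 15 2 17 10)(5 14)(6 11 16) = [12, 1, 17, 3, 4, 14, 11, 7, 8, 9, 0, 16, 15, 13, 5, 2, 6, 10]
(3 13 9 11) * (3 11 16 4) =(3 13 9 16 4) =[0, 1, 2, 13, 3, 5, 6, 7, 8, 16, 10, 11, 12, 9, 14, 15, 4]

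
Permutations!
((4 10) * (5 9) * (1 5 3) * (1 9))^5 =(1 5)(3 9)(4 10)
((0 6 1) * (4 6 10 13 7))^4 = (0 4 10 6 13 1 7) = ((0 10 13 7 4 6 1))^4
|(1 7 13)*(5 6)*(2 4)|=|(1 7 13)(2 4)(5 6)|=6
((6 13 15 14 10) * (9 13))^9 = ((6 9 13 15 14 10))^9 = (6 15)(9 14)(10 13)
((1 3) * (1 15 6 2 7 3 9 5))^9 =(2 6 15 3 7)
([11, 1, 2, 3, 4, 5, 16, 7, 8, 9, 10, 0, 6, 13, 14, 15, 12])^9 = [11, 1, 2, 3, 4, 5, 6, 7, 8, 9, 10, 0, 12, 13, 14, 15, 16]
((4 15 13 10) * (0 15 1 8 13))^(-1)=(0 15)(1 4 10 13 8)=((0 15)(1 8 13 10 4))^(-1)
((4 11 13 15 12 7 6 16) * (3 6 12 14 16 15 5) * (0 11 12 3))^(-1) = (0 5 13 11)(3 7 12 4 16 14 15 6)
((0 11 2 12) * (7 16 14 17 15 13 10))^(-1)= ((0 11 2 12)(7 16 14 17 15 13 10))^(-1)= (0 12 2 11)(7 10 13 15 17 14 16)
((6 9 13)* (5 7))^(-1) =(5 7)(6 13 9)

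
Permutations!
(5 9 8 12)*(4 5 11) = (4 5 9 8 12 11) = [0, 1, 2, 3, 5, 9, 6, 7, 12, 8, 10, 4, 11]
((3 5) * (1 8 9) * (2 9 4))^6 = ((1 8 4 2 9)(3 5))^6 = (1 8 4 2 9)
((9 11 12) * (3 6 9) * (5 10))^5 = ((3 6 9 11 12)(5 10))^5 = (12)(5 10)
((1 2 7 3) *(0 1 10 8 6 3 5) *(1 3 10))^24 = (10)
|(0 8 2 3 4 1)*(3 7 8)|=12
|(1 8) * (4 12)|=2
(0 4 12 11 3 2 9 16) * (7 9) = (0 4 12 11 3 2 7 9 16) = [4, 1, 7, 2, 12, 5, 6, 9, 8, 16, 10, 3, 11, 13, 14, 15, 0]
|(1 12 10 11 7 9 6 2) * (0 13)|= 8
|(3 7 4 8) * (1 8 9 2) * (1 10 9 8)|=12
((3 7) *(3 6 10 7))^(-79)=((6 10 7))^(-79)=(6 7 10)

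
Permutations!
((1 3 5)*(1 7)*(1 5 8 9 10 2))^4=(1 10 8)(2 9 3)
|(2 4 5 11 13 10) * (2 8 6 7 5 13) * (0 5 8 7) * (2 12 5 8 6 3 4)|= 24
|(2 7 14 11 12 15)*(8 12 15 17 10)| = |(2 7 14 11 15)(8 12 17 10)| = 20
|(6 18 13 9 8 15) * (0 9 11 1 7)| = |(0 9 8 15 6 18 13 11 1 7)| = 10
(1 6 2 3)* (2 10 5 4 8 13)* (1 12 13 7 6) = (2 3 12 13)(4 8 7 6 10 5) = [0, 1, 3, 12, 8, 4, 10, 6, 7, 9, 5, 11, 13, 2]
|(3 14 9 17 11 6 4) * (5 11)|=|(3 14 9 17 5 11 6 4)|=8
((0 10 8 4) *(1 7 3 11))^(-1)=((0 10 8 4)(1 7 3 11))^(-1)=(0 4 8 10)(1 11 3 7)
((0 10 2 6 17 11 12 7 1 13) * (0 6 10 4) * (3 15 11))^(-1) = (0 4)(1 7 12 11 15 3 17 6 13)(2 10)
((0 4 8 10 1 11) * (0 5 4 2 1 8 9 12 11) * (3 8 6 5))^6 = (3 9 6)(4 10 11)(5 8 12)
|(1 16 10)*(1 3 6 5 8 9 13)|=|(1 16 10 3 6 5 8 9 13)|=9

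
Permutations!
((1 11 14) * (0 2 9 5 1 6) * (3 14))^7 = (0 14 11 5 2 6 3 1 9)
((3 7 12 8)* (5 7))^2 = ((3 5 7 12 8))^2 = (3 7 8 5 12)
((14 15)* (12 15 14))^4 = (15)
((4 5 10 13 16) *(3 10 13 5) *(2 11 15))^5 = ((2 11 15)(3 10 5 13 16 4))^5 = (2 15 11)(3 4 16 13 5 10)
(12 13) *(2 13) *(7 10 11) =(2 13 12)(7 10 11) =[0, 1, 13, 3, 4, 5, 6, 10, 8, 9, 11, 7, 2, 12]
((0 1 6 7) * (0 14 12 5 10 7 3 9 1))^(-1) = ((1 6 3 9)(5 10 7 14 12))^(-1) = (1 9 3 6)(5 12 14 7 10)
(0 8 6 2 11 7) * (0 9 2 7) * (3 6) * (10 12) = [8, 1, 11, 6, 4, 5, 7, 9, 3, 2, 12, 0, 10] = (0 8 3 6 7 9 2 11)(10 12)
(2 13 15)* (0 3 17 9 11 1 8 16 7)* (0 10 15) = [3, 8, 13, 17, 4, 5, 6, 10, 16, 11, 15, 1, 12, 0, 14, 2, 7, 9] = (0 3 17 9 11 1 8 16 7 10 15 2 13)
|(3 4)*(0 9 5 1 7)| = 10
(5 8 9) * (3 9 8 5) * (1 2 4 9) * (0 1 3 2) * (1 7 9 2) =[7, 0, 4, 3, 2, 5, 6, 9, 8, 1] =(0 7 9 1)(2 4)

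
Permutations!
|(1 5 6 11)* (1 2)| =5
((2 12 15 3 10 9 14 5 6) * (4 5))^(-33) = (2 4 10 12 5 9 15 6 14 3)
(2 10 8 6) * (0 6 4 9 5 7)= (0 6 2 10 8 4 9 5 7)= [6, 1, 10, 3, 9, 7, 2, 0, 4, 5, 8]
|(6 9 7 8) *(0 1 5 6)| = 7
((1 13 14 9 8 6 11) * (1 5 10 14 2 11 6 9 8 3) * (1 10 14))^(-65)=(1 14)(2 9)(3 11)(5 10)(8 13)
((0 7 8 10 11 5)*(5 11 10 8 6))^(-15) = ((11)(0 7 6 5))^(-15) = (11)(0 7 6 5)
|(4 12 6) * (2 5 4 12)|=6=|(2 5 4)(6 12)|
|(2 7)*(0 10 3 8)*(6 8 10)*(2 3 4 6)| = |(0 2 7 3 10 4 6 8)| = 8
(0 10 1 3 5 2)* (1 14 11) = (0 10 14 11 1 3 5 2) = [10, 3, 0, 5, 4, 2, 6, 7, 8, 9, 14, 1, 12, 13, 11]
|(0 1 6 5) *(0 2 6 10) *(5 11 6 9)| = |(0 1 10)(2 9 5)(6 11)| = 6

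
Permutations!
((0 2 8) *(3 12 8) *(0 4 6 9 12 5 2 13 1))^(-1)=(0 1 13)(2 5 3)(4 8 12 9 6)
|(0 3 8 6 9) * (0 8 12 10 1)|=15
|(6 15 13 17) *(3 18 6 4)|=|(3 18 6 15 13 17 4)|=7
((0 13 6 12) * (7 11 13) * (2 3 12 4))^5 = (0 4 7 2 11 3 13 12 6)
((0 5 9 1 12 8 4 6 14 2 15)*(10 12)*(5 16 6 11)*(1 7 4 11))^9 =((0 16 6 14 2 15)(1 10 12 8 11 5 9 7 4))^9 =(0 14)(2 16)(6 15)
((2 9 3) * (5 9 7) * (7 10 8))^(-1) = ((2 10 8 7 5 9 3))^(-1) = (2 3 9 5 7 8 10)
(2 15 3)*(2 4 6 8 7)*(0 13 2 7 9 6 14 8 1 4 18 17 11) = [13, 4, 15, 18, 14, 5, 1, 7, 9, 6, 10, 0, 12, 2, 8, 3, 16, 11, 17] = (0 13 2 15 3 18 17 11)(1 4 14 8 9 6)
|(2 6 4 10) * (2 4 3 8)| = 4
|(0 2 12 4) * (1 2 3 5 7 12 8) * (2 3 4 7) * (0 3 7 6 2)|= 12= |(0 4 3 5)(1 7 12 6 2 8)|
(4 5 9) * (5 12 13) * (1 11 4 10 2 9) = (1 11 4 12 13 5)(2 9 10) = [0, 11, 9, 3, 12, 1, 6, 7, 8, 10, 2, 4, 13, 5]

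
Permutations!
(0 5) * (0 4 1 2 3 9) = (0 5 4 1 2 3 9) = [5, 2, 3, 9, 1, 4, 6, 7, 8, 0]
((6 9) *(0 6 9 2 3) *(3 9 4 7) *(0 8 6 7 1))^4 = (0 6 1 8 4 3 9 7 2)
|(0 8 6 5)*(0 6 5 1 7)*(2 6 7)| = 12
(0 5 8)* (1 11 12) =(0 5 8)(1 11 12) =[5, 11, 2, 3, 4, 8, 6, 7, 0, 9, 10, 12, 1]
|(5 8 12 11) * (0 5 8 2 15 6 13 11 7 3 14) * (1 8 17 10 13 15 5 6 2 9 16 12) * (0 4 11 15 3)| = 16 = |(0 6 3 14 4 11 17 10 13 15 2 5 9 16 12 7)(1 8)|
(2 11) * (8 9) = (2 11)(8 9) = [0, 1, 11, 3, 4, 5, 6, 7, 9, 8, 10, 2]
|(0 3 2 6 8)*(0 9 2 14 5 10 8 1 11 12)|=12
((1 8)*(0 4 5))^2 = (8)(0 5 4) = ((0 4 5)(1 8))^2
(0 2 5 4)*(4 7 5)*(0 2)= (2 4)(5 7)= [0, 1, 4, 3, 2, 7, 6, 5]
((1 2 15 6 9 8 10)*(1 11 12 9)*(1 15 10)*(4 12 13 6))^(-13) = ((1 2 10 11 13 6 15 4 12 9 8))^(-13) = (1 9 4 6 11 2 8 12 15 13 10)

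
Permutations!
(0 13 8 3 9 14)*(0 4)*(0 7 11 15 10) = (0 13 8 3 9 14 4 7 11 15 10) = [13, 1, 2, 9, 7, 5, 6, 11, 3, 14, 0, 15, 12, 8, 4, 10]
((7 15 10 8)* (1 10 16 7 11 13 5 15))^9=((1 10 8 11 13 5 15 16 7))^9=(16)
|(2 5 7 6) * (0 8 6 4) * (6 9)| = |(0 8 9 6 2 5 7 4)| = 8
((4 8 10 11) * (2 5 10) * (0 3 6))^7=(0 3 6)(2 5 10 11 4 8)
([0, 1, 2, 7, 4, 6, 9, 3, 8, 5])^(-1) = [0, 1, 2, 7, 4, 9, 5, 3, 8, 6]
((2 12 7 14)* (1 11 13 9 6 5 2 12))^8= ((1 11 13 9 6 5 2)(7 14 12))^8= (1 11 13 9 6 5 2)(7 12 14)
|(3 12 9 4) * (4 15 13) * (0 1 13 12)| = 15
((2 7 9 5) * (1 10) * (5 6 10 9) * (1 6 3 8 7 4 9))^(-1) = ((2 4 9 3 8 7 5)(6 10))^(-1) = (2 5 7 8 3 9 4)(6 10)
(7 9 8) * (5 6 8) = (5 6 8 7 9) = [0, 1, 2, 3, 4, 6, 8, 9, 7, 5]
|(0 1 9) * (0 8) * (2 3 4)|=12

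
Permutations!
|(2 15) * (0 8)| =2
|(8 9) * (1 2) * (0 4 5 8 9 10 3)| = 6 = |(0 4 5 8 10 3)(1 2)|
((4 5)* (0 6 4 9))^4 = ((0 6 4 5 9))^4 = (0 9 5 4 6)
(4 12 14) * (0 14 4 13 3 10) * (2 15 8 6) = (0 14 13 3 10)(2 15 8 6)(4 12) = [14, 1, 15, 10, 12, 5, 2, 7, 6, 9, 0, 11, 4, 3, 13, 8]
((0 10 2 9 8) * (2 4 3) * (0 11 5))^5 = ((0 10 4 3 2 9 8 11 5))^5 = (0 9 10 8 4 11 3 5 2)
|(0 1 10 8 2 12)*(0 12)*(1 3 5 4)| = 8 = |(12)(0 3 5 4 1 10 8 2)|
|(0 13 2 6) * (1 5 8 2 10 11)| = 9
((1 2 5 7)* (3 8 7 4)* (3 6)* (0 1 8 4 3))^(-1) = (0 6 4 3 5 2 1)(7 8)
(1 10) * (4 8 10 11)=(1 11 4 8 10)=[0, 11, 2, 3, 8, 5, 6, 7, 10, 9, 1, 4]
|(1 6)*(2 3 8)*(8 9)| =|(1 6)(2 3 9 8)| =4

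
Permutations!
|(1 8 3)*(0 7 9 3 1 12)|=|(0 7 9 3 12)(1 8)|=10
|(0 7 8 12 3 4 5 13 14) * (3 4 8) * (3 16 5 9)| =|(0 7 16 5 13 14)(3 8 12 4 9)| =30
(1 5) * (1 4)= (1 5 4)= [0, 5, 2, 3, 1, 4]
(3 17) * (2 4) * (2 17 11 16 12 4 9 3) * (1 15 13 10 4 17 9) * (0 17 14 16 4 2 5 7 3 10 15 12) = (0 17 5 7 3 11 4 9 10 2 1 12 14 16)(13 15) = [17, 12, 1, 11, 9, 7, 6, 3, 8, 10, 2, 4, 14, 15, 16, 13, 0, 5]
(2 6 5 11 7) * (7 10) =(2 6 5 11 10 7) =[0, 1, 6, 3, 4, 11, 5, 2, 8, 9, 7, 10]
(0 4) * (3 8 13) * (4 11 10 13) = (0 11 10 13 3 8 4) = [11, 1, 2, 8, 0, 5, 6, 7, 4, 9, 13, 10, 12, 3]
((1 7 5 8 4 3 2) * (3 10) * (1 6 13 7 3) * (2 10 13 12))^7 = ((1 3 10)(2 6 12)(4 13 7 5 8))^7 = (1 3 10)(2 6 12)(4 7 8 13 5)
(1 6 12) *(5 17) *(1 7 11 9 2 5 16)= (1 6 12 7 11 9 2 5 17 16)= [0, 6, 5, 3, 4, 17, 12, 11, 8, 2, 10, 9, 7, 13, 14, 15, 1, 16]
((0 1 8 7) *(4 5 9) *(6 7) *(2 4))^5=(2 4 5 9)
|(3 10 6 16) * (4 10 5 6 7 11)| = 4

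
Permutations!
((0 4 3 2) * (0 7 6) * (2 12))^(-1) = ((0 4 3 12 2 7 6))^(-1) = (0 6 7 2 12 3 4)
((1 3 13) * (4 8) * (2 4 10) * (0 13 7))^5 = ((0 13 1 3 7)(2 4 8 10))^5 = (13)(2 4 8 10)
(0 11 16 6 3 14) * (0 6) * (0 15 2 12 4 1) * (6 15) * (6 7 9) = (0 11 16 7 9 6 3 14 15 2 12 4 1) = [11, 0, 12, 14, 1, 5, 3, 9, 8, 6, 10, 16, 4, 13, 15, 2, 7]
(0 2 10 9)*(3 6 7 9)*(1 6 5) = [2, 6, 10, 5, 4, 1, 7, 9, 8, 0, 3] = (0 2 10 3 5 1 6 7 9)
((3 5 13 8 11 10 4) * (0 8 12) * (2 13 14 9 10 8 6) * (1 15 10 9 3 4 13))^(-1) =((0 6 2 1 15 10 13 12)(3 5 14)(8 11))^(-1) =(0 12 13 10 15 1 2 6)(3 14 5)(8 11)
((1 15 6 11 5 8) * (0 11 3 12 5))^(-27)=((0 11)(1 15 6 3 12 5 8))^(-27)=(0 11)(1 15 6 3 12 5 8)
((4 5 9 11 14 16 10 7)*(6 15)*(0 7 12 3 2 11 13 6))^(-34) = ((0 7 4 5 9 13 6 15)(2 11 14 16 10 12 3))^(-34) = (0 6 9 4)(2 11 14 16 10 12 3)(5 7 15 13)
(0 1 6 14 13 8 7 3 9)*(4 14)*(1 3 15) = (0 3 9)(1 6 4 14 13 8 7 15) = [3, 6, 2, 9, 14, 5, 4, 15, 7, 0, 10, 11, 12, 8, 13, 1]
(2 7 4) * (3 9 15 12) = (2 7 4)(3 9 15 12) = [0, 1, 7, 9, 2, 5, 6, 4, 8, 15, 10, 11, 3, 13, 14, 12]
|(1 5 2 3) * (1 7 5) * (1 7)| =|(1 7 5 2 3)| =5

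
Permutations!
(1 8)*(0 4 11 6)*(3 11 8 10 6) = (0 4 8 1 10 6)(3 11) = [4, 10, 2, 11, 8, 5, 0, 7, 1, 9, 6, 3]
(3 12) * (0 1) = (0 1)(3 12) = [1, 0, 2, 12, 4, 5, 6, 7, 8, 9, 10, 11, 3]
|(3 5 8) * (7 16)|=6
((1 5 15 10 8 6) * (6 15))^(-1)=((1 5 6)(8 15 10))^(-1)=(1 6 5)(8 10 15)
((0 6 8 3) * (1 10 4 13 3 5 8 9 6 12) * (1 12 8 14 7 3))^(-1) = (0 3 7 14 5 8)(1 13 4 10)(6 9)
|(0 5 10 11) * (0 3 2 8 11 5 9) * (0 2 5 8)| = |(0 9 2)(3 5 10 8 11)| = 15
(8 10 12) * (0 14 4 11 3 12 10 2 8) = (0 14 4 11 3 12)(2 8) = [14, 1, 8, 12, 11, 5, 6, 7, 2, 9, 10, 3, 0, 13, 4]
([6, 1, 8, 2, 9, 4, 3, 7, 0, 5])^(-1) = [8, 1, 3, 6, 5, 9, 0, 7, 2, 4]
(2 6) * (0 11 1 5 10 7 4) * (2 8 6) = [11, 5, 2, 3, 0, 10, 8, 4, 6, 9, 7, 1] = (0 11 1 5 10 7 4)(6 8)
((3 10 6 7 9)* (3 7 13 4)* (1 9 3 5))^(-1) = ((1 9 7 3 10 6 13 4 5))^(-1) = (1 5 4 13 6 10 3 7 9)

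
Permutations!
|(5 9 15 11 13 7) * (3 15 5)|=10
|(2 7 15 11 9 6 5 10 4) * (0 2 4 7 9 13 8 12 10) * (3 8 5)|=13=|(0 2 9 6 3 8 12 10 7 15 11 13 5)|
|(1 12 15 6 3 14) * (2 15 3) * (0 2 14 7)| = |(0 2 15 6 14 1 12 3 7)| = 9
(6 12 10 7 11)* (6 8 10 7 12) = [0, 1, 2, 3, 4, 5, 6, 11, 10, 9, 12, 8, 7] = (7 11 8 10 12)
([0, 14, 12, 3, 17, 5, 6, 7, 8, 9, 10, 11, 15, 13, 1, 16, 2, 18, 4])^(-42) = (18)(2 15)(12 16)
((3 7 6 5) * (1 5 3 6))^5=((1 5 6 3 7))^5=(7)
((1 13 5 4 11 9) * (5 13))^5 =(13)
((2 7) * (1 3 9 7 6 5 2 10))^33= ((1 3 9 7 10)(2 6 5))^33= (1 7 3 10 9)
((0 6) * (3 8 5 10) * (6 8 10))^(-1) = (0 6 5 8)(3 10)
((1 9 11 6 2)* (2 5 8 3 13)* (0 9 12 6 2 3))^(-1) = ((0 9 11 2 1 12 6 5 8)(3 13))^(-1) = (0 8 5 6 12 1 2 11 9)(3 13)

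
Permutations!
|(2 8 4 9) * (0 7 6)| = 12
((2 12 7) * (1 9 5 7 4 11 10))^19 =(1 9 5 7 2 12 4 11 10)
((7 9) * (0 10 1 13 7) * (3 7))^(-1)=((0 10 1 13 3 7 9))^(-1)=(0 9 7 3 13 1 10)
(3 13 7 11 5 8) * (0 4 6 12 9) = (0 4 6 12 9)(3 13 7 11 5 8) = [4, 1, 2, 13, 6, 8, 12, 11, 3, 0, 10, 5, 9, 7]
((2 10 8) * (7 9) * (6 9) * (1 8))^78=((1 8 2 10)(6 9 7))^78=(1 2)(8 10)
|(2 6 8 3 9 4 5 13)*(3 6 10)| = |(2 10 3 9 4 5 13)(6 8)| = 14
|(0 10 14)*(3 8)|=|(0 10 14)(3 8)|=6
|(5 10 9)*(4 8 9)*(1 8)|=6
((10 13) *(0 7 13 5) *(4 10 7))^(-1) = ((0 4 10 5)(7 13))^(-1) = (0 5 10 4)(7 13)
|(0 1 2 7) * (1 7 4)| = |(0 7)(1 2 4)| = 6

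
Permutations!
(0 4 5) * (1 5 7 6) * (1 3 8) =(0 4 7 6 3 8 1 5) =[4, 5, 2, 8, 7, 0, 3, 6, 1]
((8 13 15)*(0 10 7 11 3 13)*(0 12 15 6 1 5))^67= (0 3 5 11 1 7 6 10 13)(8 12 15)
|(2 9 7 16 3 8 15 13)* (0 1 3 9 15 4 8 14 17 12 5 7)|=|(0 1 3 14 17 12 5 7 16 9)(2 15 13)(4 8)|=30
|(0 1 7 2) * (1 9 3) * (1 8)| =|(0 9 3 8 1 7 2)| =7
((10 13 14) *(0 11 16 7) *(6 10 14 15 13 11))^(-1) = (0 7 16 11 10 6)(13 15)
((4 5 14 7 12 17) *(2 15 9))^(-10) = ((2 15 9)(4 5 14 7 12 17))^(-10) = (2 9 15)(4 14 12)(5 7 17)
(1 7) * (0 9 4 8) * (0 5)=(0 9 4 8 5)(1 7)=[9, 7, 2, 3, 8, 0, 6, 1, 5, 4]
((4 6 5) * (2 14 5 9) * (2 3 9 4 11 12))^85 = (14)(3 9)(4 6)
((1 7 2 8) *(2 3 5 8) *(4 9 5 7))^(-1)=(1 8 5 9 4)(3 7)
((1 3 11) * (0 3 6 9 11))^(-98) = ((0 3)(1 6 9 11))^(-98) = (1 9)(6 11)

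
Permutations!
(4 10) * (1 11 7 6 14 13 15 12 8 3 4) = (1 11 7 6 14 13 15 12 8 3 4 10) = [0, 11, 2, 4, 10, 5, 14, 6, 3, 9, 1, 7, 8, 15, 13, 12]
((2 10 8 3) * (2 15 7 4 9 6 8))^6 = (3 8 6 9 4 7 15)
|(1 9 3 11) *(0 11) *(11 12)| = |(0 12 11 1 9 3)| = 6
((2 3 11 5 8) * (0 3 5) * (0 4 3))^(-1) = (2 8 5)(3 4 11)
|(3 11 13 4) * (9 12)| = 4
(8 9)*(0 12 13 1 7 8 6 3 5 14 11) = (0 12 13 1 7 8 9 6 3 5 14 11) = [12, 7, 2, 5, 4, 14, 3, 8, 9, 6, 10, 0, 13, 1, 11]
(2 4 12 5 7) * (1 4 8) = (1 4 12 5 7 2 8) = [0, 4, 8, 3, 12, 7, 6, 2, 1, 9, 10, 11, 5]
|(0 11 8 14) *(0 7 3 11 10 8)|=|(0 10 8 14 7 3 11)|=7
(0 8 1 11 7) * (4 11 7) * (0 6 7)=(0 8 1)(4 11)(6 7)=[8, 0, 2, 3, 11, 5, 7, 6, 1, 9, 10, 4]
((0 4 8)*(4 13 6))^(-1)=((0 13 6 4 8))^(-1)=(0 8 4 6 13)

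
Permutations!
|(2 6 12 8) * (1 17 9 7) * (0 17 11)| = |(0 17 9 7 1 11)(2 6 12 8)| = 12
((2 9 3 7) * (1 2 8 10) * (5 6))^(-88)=(1 3 10 9 8 2 7)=((1 2 9 3 7 8 10)(5 6))^(-88)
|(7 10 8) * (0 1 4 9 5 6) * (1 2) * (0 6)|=6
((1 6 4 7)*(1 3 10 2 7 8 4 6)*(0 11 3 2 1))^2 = (0 3 1 11 10)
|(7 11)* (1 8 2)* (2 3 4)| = 10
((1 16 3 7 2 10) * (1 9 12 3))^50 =(16)(2 9 3)(7 10 12)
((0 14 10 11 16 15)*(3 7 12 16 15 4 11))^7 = (0 4 7 14 11 12 10 15 16 3)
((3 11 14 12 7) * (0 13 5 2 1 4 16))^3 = ((0 13 5 2 1 4 16)(3 11 14 12 7))^3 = (0 2 16 5 4 13 1)(3 12 11 7 14)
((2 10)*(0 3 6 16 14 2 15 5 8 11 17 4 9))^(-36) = (0 10 4 14 11 6 5)(2 17 16 8 3 15 9)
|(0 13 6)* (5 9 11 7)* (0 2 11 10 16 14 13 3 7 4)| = 13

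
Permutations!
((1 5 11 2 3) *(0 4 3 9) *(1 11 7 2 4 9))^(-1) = (0 9)(1 2 7 5)(3 4 11)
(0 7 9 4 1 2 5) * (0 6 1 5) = (0 7 9 4 5 6 1 2) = [7, 2, 0, 3, 5, 6, 1, 9, 8, 4]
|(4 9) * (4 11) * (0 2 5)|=3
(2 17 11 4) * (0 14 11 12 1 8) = [14, 8, 17, 3, 2, 5, 6, 7, 0, 9, 10, 4, 1, 13, 11, 15, 16, 12] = (0 14 11 4 2 17 12 1 8)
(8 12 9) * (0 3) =(0 3)(8 12 9) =[3, 1, 2, 0, 4, 5, 6, 7, 12, 8, 10, 11, 9]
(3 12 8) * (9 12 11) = (3 11 9 12 8) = [0, 1, 2, 11, 4, 5, 6, 7, 3, 12, 10, 9, 8]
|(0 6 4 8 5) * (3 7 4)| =7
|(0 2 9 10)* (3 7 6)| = 12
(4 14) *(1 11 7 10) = (1 11 7 10)(4 14) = [0, 11, 2, 3, 14, 5, 6, 10, 8, 9, 1, 7, 12, 13, 4]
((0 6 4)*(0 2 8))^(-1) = ((0 6 4 2 8))^(-1) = (0 8 2 4 6)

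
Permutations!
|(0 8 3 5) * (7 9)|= 4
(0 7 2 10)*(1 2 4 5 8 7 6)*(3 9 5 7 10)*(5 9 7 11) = (0 6 1 2 3 7 4 11 5 8 10) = [6, 2, 3, 7, 11, 8, 1, 4, 10, 9, 0, 5]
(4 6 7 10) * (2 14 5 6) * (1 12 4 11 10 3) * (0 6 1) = (0 6 7 3)(1 12 4 2 14 5)(10 11) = [6, 12, 14, 0, 2, 1, 7, 3, 8, 9, 11, 10, 4, 13, 5]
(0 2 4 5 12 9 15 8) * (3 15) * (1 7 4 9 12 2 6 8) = (0 6 8)(1 7 4 5 2 9 3 15) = [6, 7, 9, 15, 5, 2, 8, 4, 0, 3, 10, 11, 12, 13, 14, 1]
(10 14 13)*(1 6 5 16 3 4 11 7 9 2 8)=(1 6 5 16 3 4 11 7 9 2 8)(10 14 13)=[0, 6, 8, 4, 11, 16, 5, 9, 1, 2, 14, 7, 12, 10, 13, 15, 3]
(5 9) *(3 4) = [0, 1, 2, 4, 3, 9, 6, 7, 8, 5] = (3 4)(5 9)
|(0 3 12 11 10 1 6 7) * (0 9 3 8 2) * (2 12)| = |(0 8 12 11 10 1 6 7 9 3 2)| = 11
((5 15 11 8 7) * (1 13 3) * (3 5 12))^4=((1 13 5 15 11 8 7 12 3))^4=(1 11 3 15 12 5 7 13 8)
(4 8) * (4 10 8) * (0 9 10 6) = (0 9 10 8 6) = [9, 1, 2, 3, 4, 5, 0, 7, 6, 10, 8]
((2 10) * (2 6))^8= (2 6 10)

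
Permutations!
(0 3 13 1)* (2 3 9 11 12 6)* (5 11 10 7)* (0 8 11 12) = (0 9 10 7 5 12 6 2 3 13 1 8 11) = [9, 8, 3, 13, 4, 12, 2, 5, 11, 10, 7, 0, 6, 1]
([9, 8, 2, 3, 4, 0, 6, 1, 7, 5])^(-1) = [5, 7, 2, 3, 4, 9, 6, 8, 1, 0]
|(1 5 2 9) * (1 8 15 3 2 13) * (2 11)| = 6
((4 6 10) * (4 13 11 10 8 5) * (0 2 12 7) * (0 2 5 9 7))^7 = ((0 5 4 6 8 9 7 2 12)(10 13 11))^7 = (0 2 9 6 5 12 7 8 4)(10 13 11)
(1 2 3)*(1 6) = (1 2 3 6) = [0, 2, 3, 6, 4, 5, 1]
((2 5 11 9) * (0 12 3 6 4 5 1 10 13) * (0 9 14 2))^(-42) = (0 10 14 4 12 13 2 5 3 9 1 11 6)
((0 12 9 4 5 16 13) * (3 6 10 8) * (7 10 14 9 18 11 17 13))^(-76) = (0 18 17)(3 4 10 14 16)(5 8 9 7 6)(11 13 12)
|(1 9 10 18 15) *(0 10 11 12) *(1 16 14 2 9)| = 10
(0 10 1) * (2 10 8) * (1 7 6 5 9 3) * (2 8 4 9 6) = [4, 0, 10, 1, 9, 6, 5, 2, 8, 3, 7] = (0 4 9 3 1)(2 10 7)(5 6)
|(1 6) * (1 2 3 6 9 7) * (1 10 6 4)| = |(1 9 7 10 6 2 3 4)| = 8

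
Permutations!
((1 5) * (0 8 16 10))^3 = (0 10 16 8)(1 5)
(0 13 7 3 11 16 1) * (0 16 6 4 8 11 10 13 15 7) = (0 15 7 3 10 13)(1 16)(4 8 11 6) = [15, 16, 2, 10, 8, 5, 4, 3, 11, 9, 13, 6, 12, 0, 14, 7, 1]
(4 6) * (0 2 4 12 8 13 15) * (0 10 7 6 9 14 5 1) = [2, 0, 4, 3, 9, 1, 12, 6, 13, 14, 7, 11, 8, 15, 5, 10] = (0 2 4 9 14 5 1)(6 12 8 13 15 10 7)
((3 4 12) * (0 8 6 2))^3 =(12)(0 2 6 8)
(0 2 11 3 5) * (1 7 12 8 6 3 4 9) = (0 2 11 4 9 1 7 12 8 6 3 5) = [2, 7, 11, 5, 9, 0, 3, 12, 6, 1, 10, 4, 8]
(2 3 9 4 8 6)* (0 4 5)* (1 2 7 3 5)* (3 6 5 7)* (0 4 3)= (0 3 9 1 2 7 6)(4 8 5)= [3, 2, 7, 9, 8, 4, 0, 6, 5, 1]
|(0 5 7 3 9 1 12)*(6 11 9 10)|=10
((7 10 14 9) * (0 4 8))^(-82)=((0 4 8)(7 10 14 9))^(-82)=(0 8 4)(7 14)(9 10)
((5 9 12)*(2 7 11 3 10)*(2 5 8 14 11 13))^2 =((2 7 13)(3 10 5 9 12 8 14 11))^2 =(2 13 7)(3 5 12 14)(8 11 10 9)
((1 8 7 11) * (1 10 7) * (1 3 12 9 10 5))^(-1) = (1 5 11 7 10 9 12 3 8)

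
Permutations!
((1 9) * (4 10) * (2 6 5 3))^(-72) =(10)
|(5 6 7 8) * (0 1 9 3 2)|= 20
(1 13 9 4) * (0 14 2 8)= (0 14 2 8)(1 13 9 4)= [14, 13, 8, 3, 1, 5, 6, 7, 0, 4, 10, 11, 12, 9, 2]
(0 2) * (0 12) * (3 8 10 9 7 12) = [2, 1, 3, 8, 4, 5, 6, 12, 10, 7, 9, 11, 0] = (0 2 3 8 10 9 7 12)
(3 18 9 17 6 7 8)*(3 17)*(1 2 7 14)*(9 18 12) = (18)(1 2 7 8 17 6 14)(3 12 9) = [0, 2, 7, 12, 4, 5, 14, 8, 17, 3, 10, 11, 9, 13, 1, 15, 16, 6, 18]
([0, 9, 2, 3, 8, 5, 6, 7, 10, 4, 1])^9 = [0, 10, 2, 3, 9, 5, 6, 7, 4, 1, 8]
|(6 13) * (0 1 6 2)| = 5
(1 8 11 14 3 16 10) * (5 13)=(1 8 11 14 3 16 10)(5 13)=[0, 8, 2, 16, 4, 13, 6, 7, 11, 9, 1, 14, 12, 5, 3, 15, 10]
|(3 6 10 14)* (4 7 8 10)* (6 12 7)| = 6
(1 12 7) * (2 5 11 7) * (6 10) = (1 12 2 5 11 7)(6 10) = [0, 12, 5, 3, 4, 11, 10, 1, 8, 9, 6, 7, 2]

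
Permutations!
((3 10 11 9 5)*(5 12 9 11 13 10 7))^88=(13)(3 7 5)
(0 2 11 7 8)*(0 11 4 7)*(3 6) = (0 2 4 7 8 11)(3 6) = [2, 1, 4, 6, 7, 5, 3, 8, 11, 9, 10, 0]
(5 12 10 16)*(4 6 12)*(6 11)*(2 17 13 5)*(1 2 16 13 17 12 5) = [0, 2, 12, 3, 11, 4, 5, 7, 8, 9, 13, 6, 10, 1, 14, 15, 16, 17] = (17)(1 2 12 10 13)(4 11 6 5)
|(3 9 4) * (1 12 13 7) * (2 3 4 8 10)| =20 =|(1 12 13 7)(2 3 9 8 10)|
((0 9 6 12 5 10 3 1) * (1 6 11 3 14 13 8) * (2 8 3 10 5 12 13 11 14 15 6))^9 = ((0 9 14 11 10 15 6 13 3 2 8 1))^9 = (0 2 6 11)(1 3 15 14)(8 13 10 9)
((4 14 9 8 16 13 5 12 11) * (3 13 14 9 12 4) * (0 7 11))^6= ((0 7 11 3 13 5 4 9 8 16 14 12))^6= (0 4)(3 16)(5 12)(7 9)(8 11)(13 14)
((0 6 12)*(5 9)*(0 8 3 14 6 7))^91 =(0 7)(3 14 6 12 8)(5 9)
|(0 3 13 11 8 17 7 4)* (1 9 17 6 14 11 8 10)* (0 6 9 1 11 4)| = 42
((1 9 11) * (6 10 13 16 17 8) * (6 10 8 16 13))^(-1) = (1 11 9)(6 10 8)(16 17)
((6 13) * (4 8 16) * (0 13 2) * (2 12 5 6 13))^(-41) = ((0 2)(4 8 16)(5 6 12))^(-41) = (0 2)(4 8 16)(5 6 12)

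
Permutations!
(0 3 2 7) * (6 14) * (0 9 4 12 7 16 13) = [3, 1, 16, 2, 12, 5, 14, 9, 8, 4, 10, 11, 7, 0, 6, 15, 13] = (0 3 2 16 13)(4 12 7 9)(6 14)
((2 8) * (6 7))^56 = (8)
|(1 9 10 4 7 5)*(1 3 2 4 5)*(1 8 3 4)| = |(1 9 10 5 4 7 8 3 2)| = 9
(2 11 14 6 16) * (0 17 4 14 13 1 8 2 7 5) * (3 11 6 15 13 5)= (0 17 4 14 15 13 1 8 2 6 16 7 3 11 5)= [17, 8, 6, 11, 14, 0, 16, 3, 2, 9, 10, 5, 12, 1, 15, 13, 7, 4]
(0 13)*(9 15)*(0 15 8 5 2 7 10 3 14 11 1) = (0 13 15 9 8 5 2 7 10 3 14 11 1) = [13, 0, 7, 14, 4, 2, 6, 10, 5, 8, 3, 1, 12, 15, 11, 9]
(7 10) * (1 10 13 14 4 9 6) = (1 10 7 13 14 4 9 6) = [0, 10, 2, 3, 9, 5, 1, 13, 8, 6, 7, 11, 12, 14, 4]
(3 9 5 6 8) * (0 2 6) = [2, 1, 6, 9, 4, 0, 8, 7, 3, 5] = (0 2 6 8 3 9 5)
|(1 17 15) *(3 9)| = |(1 17 15)(3 9)| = 6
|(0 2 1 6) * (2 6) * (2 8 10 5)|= |(0 6)(1 8 10 5 2)|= 10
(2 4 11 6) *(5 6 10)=(2 4 11 10 5 6)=[0, 1, 4, 3, 11, 6, 2, 7, 8, 9, 5, 10]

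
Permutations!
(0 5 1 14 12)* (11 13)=[5, 14, 2, 3, 4, 1, 6, 7, 8, 9, 10, 13, 0, 11, 12]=(0 5 1 14 12)(11 13)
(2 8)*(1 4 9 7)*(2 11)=(1 4 9 7)(2 8 11)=[0, 4, 8, 3, 9, 5, 6, 1, 11, 7, 10, 2]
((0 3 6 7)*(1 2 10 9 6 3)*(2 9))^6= ((0 1 9 6 7)(2 10))^6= (10)(0 1 9 6 7)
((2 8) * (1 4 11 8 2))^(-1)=(1 8 11 4)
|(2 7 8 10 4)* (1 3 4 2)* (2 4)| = 7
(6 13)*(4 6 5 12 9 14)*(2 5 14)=(2 5 12 9)(4 6 13 14)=[0, 1, 5, 3, 6, 12, 13, 7, 8, 2, 10, 11, 9, 14, 4]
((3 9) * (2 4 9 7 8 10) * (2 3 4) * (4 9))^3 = ((3 7 8 10))^3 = (3 10 8 7)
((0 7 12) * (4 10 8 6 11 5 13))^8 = (0 12 7)(4 10 8 6 11 5 13)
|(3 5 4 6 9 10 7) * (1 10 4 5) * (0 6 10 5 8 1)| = |(0 6 9 4 10 7 3)(1 5 8)| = 21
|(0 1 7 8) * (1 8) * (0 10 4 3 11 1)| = |(0 8 10 4 3 11 1 7)| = 8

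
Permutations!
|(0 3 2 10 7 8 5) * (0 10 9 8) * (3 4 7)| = |(0 4 7)(2 9 8 5 10 3)| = 6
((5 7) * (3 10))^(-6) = ((3 10)(5 7))^(-6) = (10)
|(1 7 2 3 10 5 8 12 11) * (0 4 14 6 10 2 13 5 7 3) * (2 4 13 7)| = 13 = |(0 13 5 8 12 11 1 3 4 14 6 10 2)|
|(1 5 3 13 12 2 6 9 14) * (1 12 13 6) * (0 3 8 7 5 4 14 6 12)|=42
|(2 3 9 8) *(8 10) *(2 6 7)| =7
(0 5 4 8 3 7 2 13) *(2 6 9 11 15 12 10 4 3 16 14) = [5, 1, 13, 7, 8, 3, 9, 6, 16, 11, 4, 15, 10, 0, 2, 12, 14] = (0 5 3 7 6 9 11 15 12 10 4 8 16 14 2 13)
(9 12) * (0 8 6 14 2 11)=(0 8 6 14 2 11)(9 12)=[8, 1, 11, 3, 4, 5, 14, 7, 6, 12, 10, 0, 9, 13, 2]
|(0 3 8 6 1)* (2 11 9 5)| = 20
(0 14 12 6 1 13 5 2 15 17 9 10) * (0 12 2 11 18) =(0 14 2 15 17 9 10 12 6 1 13 5 11 18) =[14, 13, 15, 3, 4, 11, 1, 7, 8, 10, 12, 18, 6, 5, 2, 17, 16, 9, 0]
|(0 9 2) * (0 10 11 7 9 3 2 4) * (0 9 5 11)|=12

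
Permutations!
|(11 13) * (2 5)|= |(2 5)(11 13)|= 2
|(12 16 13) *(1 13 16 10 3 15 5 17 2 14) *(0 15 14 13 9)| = |(0 15 5 17 2 13 12 10 3 14 1 9)| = 12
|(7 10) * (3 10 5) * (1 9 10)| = 6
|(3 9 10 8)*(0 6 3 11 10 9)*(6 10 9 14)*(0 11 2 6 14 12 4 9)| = 21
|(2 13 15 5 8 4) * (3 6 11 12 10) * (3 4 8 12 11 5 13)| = 14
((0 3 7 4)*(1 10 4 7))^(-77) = ((0 3 1 10 4))^(-77) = (0 10 3 4 1)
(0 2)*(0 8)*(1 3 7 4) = (0 2 8)(1 3 7 4) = [2, 3, 8, 7, 1, 5, 6, 4, 0]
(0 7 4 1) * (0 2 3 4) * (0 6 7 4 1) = (0 4)(1 2 3)(6 7) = [4, 2, 3, 1, 0, 5, 7, 6]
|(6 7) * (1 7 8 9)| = |(1 7 6 8 9)| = 5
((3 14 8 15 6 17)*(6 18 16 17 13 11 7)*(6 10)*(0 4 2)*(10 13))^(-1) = (0 2 4)(3 17 16 18 15 8 14)(6 10)(7 11 13)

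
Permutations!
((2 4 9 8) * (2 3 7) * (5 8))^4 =(2 8 4 3 9 7 5)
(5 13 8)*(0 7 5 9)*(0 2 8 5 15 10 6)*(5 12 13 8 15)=[7, 1, 15, 3, 4, 8, 0, 5, 9, 2, 6, 11, 13, 12, 14, 10]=(0 7 5 8 9 2 15 10 6)(12 13)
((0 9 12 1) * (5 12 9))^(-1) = (0 1 12 5)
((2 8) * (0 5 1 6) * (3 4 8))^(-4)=(8)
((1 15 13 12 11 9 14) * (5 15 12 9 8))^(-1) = ((1 12 11 8 5 15 13 9 14))^(-1) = (1 14 9 13 15 5 8 11 12)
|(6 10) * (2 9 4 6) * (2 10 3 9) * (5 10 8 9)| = 7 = |(3 5 10 8 9 4 6)|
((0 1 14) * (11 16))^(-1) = ((0 1 14)(11 16))^(-1) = (0 14 1)(11 16)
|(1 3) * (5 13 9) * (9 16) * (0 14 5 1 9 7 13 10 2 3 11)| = 9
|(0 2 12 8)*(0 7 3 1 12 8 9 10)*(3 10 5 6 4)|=35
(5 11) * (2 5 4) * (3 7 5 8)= (2 8 3 7 5 11 4)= [0, 1, 8, 7, 2, 11, 6, 5, 3, 9, 10, 4]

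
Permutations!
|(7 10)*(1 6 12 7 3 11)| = 7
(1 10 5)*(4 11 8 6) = (1 10 5)(4 11 8 6) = [0, 10, 2, 3, 11, 1, 4, 7, 6, 9, 5, 8]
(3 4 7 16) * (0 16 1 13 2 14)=[16, 13, 14, 4, 7, 5, 6, 1, 8, 9, 10, 11, 12, 2, 0, 15, 3]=(0 16 3 4 7 1 13 2 14)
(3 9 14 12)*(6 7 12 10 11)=(3 9 14 10 11 6 7 12)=[0, 1, 2, 9, 4, 5, 7, 12, 8, 14, 11, 6, 3, 13, 10]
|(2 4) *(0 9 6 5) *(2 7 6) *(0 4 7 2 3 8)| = 20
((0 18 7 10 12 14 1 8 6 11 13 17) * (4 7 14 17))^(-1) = ((0 18 14 1 8 6 11 13 4 7 10 12 17))^(-1) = (0 17 12 10 7 4 13 11 6 8 1 14 18)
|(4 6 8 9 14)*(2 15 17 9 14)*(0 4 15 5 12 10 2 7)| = 36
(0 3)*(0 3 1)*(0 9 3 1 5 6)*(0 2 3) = (0 5 6 2 3 1 9) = [5, 9, 3, 1, 4, 6, 2, 7, 8, 0]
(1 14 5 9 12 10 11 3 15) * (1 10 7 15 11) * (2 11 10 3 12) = (1 14 5 9 2 11 12 7 15 3 10) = [0, 14, 11, 10, 4, 9, 6, 15, 8, 2, 1, 12, 7, 13, 5, 3]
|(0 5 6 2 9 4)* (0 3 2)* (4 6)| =7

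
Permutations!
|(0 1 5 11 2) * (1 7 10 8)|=8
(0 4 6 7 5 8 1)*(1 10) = [4, 0, 2, 3, 6, 8, 7, 5, 10, 9, 1] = (0 4 6 7 5 8 10 1)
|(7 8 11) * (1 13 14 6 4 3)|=6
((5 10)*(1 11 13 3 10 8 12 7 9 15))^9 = (1 9 12 5 3 11 15 7 8 10 13) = ((1 11 13 3 10 5 8 12 7 9 15))^9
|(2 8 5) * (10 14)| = 6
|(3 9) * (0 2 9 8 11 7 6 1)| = 9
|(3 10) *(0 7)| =2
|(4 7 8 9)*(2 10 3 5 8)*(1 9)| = |(1 9 4 7 2 10 3 5 8)| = 9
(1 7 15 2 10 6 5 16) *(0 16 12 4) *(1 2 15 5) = (0 16 2 10 6 1 7 5 12 4) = [16, 7, 10, 3, 0, 12, 1, 5, 8, 9, 6, 11, 4, 13, 14, 15, 2]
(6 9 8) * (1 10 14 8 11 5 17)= (1 10 14 8 6 9 11 5 17)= [0, 10, 2, 3, 4, 17, 9, 7, 6, 11, 14, 5, 12, 13, 8, 15, 16, 1]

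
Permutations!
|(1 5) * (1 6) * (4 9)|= 6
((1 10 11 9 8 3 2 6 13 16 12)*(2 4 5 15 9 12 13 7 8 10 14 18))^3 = (1 2 8 5 10)(3 15 11 14 6)(4 9 12 18 7)(13 16)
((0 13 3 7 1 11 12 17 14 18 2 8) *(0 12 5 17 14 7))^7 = (0 13 3)(1 5 7 11 17)(2 12 18 8 14)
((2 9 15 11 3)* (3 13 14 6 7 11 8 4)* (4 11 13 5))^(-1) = ((2 9 15 8 11 5 4 3)(6 7 13 14))^(-1) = (2 3 4 5 11 8 15 9)(6 14 13 7)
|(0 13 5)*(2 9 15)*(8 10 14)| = 3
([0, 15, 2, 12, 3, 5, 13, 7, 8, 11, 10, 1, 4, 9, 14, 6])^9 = [0, 13, 2, 3, 4, 5, 11, 7, 8, 15, 10, 6, 12, 1, 14, 9]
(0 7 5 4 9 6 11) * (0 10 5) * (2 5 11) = (0 7)(2 5 4 9 6)(10 11) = [7, 1, 5, 3, 9, 4, 2, 0, 8, 6, 11, 10]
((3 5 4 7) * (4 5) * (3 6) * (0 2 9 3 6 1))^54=((0 2 9 3 4 7 1))^54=(0 7 3 2 1 4 9)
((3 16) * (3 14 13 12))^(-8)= (3 14 12 16 13)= ((3 16 14 13 12))^(-8)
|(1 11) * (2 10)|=2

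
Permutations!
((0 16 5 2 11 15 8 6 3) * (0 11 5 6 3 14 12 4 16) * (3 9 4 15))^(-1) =(2 5)(3 11)(4 9 8 15 12 14 6 16)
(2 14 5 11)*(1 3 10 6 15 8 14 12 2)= [0, 3, 12, 10, 4, 11, 15, 7, 14, 9, 6, 1, 2, 13, 5, 8]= (1 3 10 6 15 8 14 5 11)(2 12)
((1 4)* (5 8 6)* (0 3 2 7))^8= (5 6 8)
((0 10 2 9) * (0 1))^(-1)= ((0 10 2 9 1))^(-1)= (0 1 9 2 10)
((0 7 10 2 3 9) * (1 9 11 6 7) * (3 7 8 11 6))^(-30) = ((0 1 9)(2 7 10)(3 6 8 11))^(-30) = (3 8)(6 11)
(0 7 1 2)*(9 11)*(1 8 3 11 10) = (0 7 8 3 11 9 10 1 2) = [7, 2, 0, 11, 4, 5, 6, 8, 3, 10, 1, 9]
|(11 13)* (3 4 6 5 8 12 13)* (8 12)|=|(3 4 6 5 12 13 11)|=7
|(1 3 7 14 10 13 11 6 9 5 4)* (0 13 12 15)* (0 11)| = 12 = |(0 13)(1 3 7 14 10 12 15 11 6 9 5 4)|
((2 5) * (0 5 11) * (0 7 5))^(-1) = ((2 11 7 5))^(-1) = (2 5 7 11)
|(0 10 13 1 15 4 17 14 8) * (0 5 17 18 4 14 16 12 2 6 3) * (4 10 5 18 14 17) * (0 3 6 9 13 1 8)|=|(0 5 4 14)(1 15 17 16 12 2 9 13 8 18 10)|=44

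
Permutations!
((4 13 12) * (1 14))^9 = (1 14)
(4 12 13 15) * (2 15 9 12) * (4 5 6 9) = (2 15 5 6 9 12 13 4) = [0, 1, 15, 3, 2, 6, 9, 7, 8, 12, 10, 11, 13, 4, 14, 5]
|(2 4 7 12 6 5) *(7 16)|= |(2 4 16 7 12 6 5)|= 7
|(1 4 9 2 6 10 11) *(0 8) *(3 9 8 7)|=|(0 7 3 9 2 6 10 11 1 4 8)|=11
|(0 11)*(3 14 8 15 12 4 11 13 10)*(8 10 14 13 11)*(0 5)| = 12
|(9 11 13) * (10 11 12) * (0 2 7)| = |(0 2 7)(9 12 10 11 13)| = 15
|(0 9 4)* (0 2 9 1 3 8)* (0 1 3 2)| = |(0 3 8 1 2 9 4)| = 7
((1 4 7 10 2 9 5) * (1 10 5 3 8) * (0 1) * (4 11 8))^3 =(0 8 11 1)(2 4 10 3 5 9 7)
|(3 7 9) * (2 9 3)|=2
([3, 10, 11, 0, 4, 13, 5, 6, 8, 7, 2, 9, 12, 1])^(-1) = [3, 13, 10, 0, 4, 6, 7, 9, 8, 11, 1, 2, 12, 5]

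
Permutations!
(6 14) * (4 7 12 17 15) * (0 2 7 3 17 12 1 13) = (0 2 7 1 13)(3 17 15 4)(6 14) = [2, 13, 7, 17, 3, 5, 14, 1, 8, 9, 10, 11, 12, 0, 6, 4, 16, 15]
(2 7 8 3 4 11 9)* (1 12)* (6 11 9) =(1 12)(2 7 8 3 4 9)(6 11) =[0, 12, 7, 4, 9, 5, 11, 8, 3, 2, 10, 6, 1]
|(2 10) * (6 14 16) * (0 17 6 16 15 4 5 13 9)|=18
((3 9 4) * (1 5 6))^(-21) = (9)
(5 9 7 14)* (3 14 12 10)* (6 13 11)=[0, 1, 2, 14, 4, 9, 13, 12, 8, 7, 3, 6, 10, 11, 5]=(3 14 5 9 7 12 10)(6 13 11)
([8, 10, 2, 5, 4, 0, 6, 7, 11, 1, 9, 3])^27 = (0 11 5 8 3)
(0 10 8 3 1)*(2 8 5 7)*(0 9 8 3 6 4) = (0 10 5 7 2 3 1 9 8 6 4) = [10, 9, 3, 1, 0, 7, 4, 2, 6, 8, 5]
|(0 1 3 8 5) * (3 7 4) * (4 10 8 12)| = |(0 1 7 10 8 5)(3 12 4)| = 6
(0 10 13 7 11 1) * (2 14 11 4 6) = (0 10 13 7 4 6 2 14 11 1) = [10, 0, 14, 3, 6, 5, 2, 4, 8, 9, 13, 1, 12, 7, 11]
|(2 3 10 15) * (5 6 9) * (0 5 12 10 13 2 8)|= |(0 5 6 9 12 10 15 8)(2 3 13)|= 24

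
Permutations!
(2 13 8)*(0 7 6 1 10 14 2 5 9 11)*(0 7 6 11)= [6, 10, 13, 3, 4, 9, 1, 11, 5, 0, 14, 7, 12, 8, 2]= (0 6 1 10 14 2 13 8 5 9)(7 11)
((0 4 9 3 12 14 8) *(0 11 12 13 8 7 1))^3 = ((0 4 9 3 13 8 11 12 14 7 1))^3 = (0 3 11 7 4 13 12 1 9 8 14)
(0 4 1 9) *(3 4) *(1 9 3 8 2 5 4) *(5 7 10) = [8, 3, 7, 1, 9, 4, 6, 10, 2, 0, 5] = (0 8 2 7 10 5 4 9)(1 3)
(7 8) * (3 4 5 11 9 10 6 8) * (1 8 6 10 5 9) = [0, 8, 2, 4, 9, 11, 6, 3, 7, 5, 10, 1] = (1 8 7 3 4 9 5 11)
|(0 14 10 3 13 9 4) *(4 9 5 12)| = |(0 14 10 3 13 5 12 4)| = 8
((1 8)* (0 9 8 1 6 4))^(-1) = ((0 9 8 6 4))^(-1) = (0 4 6 8 9)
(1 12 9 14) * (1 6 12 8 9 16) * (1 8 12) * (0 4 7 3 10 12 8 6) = (0 4 7 3 10 12 16 6 1 8 9 14) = [4, 8, 2, 10, 7, 5, 1, 3, 9, 14, 12, 11, 16, 13, 0, 15, 6]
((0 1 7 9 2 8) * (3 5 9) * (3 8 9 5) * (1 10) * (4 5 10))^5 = ((0 4 5 10 1 7 8)(2 9))^5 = (0 7 10 4 8 1 5)(2 9)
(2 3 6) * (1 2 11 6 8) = [0, 2, 3, 8, 4, 5, 11, 7, 1, 9, 10, 6] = (1 2 3 8)(6 11)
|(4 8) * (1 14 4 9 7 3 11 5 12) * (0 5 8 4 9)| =|(0 5 12 1 14 9 7 3 11 8)| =10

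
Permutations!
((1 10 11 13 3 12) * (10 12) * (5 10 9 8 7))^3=(1 12)(3 7 11 9 5 13 8 10)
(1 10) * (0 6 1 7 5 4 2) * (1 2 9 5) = (0 6 2)(1 10 7)(4 9 5) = [6, 10, 0, 3, 9, 4, 2, 1, 8, 5, 7]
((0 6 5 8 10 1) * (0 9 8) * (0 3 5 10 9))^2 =(0 10)(1 6) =((0 6 10 1)(3 5)(8 9))^2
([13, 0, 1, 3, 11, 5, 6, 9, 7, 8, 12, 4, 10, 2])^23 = (0 1 2 13)(4 11)(7 8 9)(10 12)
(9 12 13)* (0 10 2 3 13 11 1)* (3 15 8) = [10, 0, 15, 13, 4, 5, 6, 7, 3, 12, 2, 1, 11, 9, 14, 8] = (0 10 2 15 8 3 13 9 12 11 1)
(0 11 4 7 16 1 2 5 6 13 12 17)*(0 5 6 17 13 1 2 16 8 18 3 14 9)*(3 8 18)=(0 11 4 7 18 8 3 14 9)(1 16 2 6)(5 17)(12 13)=[11, 16, 6, 14, 7, 17, 1, 18, 3, 0, 10, 4, 13, 12, 9, 15, 2, 5, 8]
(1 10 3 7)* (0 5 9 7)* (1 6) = [5, 10, 2, 0, 4, 9, 1, 6, 8, 7, 3] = (0 5 9 7 6 1 10 3)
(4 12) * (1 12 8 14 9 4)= [0, 12, 2, 3, 8, 5, 6, 7, 14, 4, 10, 11, 1, 13, 9]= (1 12)(4 8 14 9)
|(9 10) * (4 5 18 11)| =4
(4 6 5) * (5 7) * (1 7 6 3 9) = (1 7 5 4 3 9) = [0, 7, 2, 9, 3, 4, 6, 5, 8, 1]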